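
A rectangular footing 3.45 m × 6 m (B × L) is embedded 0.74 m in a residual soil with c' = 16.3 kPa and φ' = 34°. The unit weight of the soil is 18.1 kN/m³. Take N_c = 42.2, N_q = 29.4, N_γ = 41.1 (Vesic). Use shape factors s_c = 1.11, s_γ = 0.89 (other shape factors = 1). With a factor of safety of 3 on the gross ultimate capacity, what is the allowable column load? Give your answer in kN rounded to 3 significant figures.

P_all ≈ 15900 kN

q = γ·D_f = 18.1 × 0.74 = 13.394 kPa.
c·N_c·s_c = 16.3 × 42.2 × 1.11 = 763.52 kPa
q·N_q = 13.394 × 29.4 = 393.78 kPa
0.5·γ·B·N_γ·s_γ = 0.5 × 18.1 × 3.45 × 41.1 × 0.89 = 1142.1 kPa
q_ult = 763.52 + 393.78 + 1142.1 = 2299.4 kPa.
Gross allowable pressure q_all = 2299.4 / 3 = 766.47 kPa.
Footing area = 20.7 m², so allowable column load = 766.47 × 20.7 = 15866 kN.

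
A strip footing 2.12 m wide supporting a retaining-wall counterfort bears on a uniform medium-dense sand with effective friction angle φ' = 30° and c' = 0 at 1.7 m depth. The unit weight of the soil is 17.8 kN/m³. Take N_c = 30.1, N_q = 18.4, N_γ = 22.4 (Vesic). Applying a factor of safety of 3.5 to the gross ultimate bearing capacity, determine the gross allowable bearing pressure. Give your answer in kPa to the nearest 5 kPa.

q = γ·D_f = 17.8 × 1.7 = 30.26 kPa.
q·N_q = 30.26 × 18.4 = 556.78 kPa
0.5·γ·B·N_γ = 0.5 × 17.8 × 2.12 × 22.4 = 422.64 kPa
q_ult = 556.78 + 422.64 = 979.43 kPa.
q_all = q_ult / FS = 979.43 / 3.5 = 279.84 kPa.

q_all ≈ 280 kPa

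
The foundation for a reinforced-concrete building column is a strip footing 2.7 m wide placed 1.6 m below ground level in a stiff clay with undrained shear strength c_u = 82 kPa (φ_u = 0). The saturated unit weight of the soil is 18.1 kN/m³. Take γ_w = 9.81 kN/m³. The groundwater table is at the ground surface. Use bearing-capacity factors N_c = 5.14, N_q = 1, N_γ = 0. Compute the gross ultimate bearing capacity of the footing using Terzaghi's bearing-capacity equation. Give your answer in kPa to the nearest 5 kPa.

q_ult ≈ 435 kPa

Water table at ground surface, so effective unit weight γ' = 18.1 − 9.81 = 8.29 kN/m³ is used throughout; overburden q = 8.29 × 1.6 = 13.264 kPa.
Cohesion term c·N_c = 82 × 5.14 = 421.48 kPa; surcharge term q·N_q = 13.264 × 1 = 13.264 kPa.
q_ult = 421.48 + 13.264 = 434.74 kPa.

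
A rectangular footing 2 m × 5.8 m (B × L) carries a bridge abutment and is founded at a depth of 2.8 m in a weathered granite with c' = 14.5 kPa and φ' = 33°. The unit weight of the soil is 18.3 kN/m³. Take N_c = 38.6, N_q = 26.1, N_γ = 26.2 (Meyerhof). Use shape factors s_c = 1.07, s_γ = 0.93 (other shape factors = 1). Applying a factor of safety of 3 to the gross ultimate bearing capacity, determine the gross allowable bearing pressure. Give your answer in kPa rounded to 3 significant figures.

q_all ≈ 794 kPa

Effective surcharge at the founding depth q = γ·D_f = 18.3 × 2.8 = 51.24 kPa.
q_ult = c·N_c·s_c + q·N_q + 0.5·γ·B·N_γ·s_γ
     = 14.5 × 38.6 × 1.07 + 51.24 × 26.1 + 0.5 × 18.3 × 2 × 26.2 × 0.93
     = 598.88 + 1337.4 + 445.9 = 2382.1 kPa.
q_all = q_ult / FS = 2382.1 / 3 = 794.05 kPa.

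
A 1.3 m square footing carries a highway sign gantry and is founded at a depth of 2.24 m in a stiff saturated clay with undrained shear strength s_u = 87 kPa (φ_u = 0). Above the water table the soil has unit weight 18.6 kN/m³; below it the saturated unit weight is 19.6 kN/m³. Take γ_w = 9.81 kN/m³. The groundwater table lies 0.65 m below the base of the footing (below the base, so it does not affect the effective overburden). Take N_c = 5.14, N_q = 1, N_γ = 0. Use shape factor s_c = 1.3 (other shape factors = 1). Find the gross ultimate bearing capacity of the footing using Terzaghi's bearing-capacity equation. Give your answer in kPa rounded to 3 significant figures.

q = γ·D_f = 18.6 × 2.24 = 41.664 kPa.
c·N_c·s_c = 87 × 5.14 × 1.3 = 581.33 kPa
q·N_q = 41.664 × 1 = 41.664 kPa
q_ult = 581.33 + 41.664 = 623 kPa.

q_ult ≈ 623 kPa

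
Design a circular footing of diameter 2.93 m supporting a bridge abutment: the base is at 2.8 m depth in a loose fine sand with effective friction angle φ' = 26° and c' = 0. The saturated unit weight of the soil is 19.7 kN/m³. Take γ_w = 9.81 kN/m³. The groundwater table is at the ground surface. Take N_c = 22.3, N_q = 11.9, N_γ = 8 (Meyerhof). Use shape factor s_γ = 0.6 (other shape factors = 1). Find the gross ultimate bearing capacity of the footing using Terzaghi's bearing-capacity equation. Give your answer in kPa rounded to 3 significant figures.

q_ult ≈ 399 kPa

Water table at ground surface, so effective unit weight γ' = 19.7 − 9.81 = 9.89 kN/m³ is used throughout; overburden q = 9.89 × 2.8 = 27.692 kPa; the same γ' applies in the ½γBN_γ term.
Surcharge term q·N_q = 27.692 × 11.9 = 329.53 kPa; self-weight term 0.5·γ·B·N_γ·s_γ = 0.5 × 9.89 × 2.93 × 8 × 0.6 = 69.546 kPa.
q_ult = 329.53 + 69.546 = 399.08 kPa.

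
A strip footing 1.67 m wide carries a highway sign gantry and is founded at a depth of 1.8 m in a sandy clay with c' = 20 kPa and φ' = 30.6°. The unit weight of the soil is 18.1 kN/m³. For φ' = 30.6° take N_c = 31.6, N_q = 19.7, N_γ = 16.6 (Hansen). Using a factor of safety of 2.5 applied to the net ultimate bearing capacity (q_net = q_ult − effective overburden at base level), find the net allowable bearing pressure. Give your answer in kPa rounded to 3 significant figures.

q = γ·D_f = 18.1 × 1.8 = 32.58 kPa.
c·N_c = 20 × 31.6 = 632 kPa
q·N_q = 32.58 × 19.7 = 641.83 kPa
0.5·γ·B·N_γ = 0.5 × 18.1 × 1.67 × 16.6 = 250.88 kPa
q_ult = 632 + 641.83 + 250.88 = 1524.7 kPa.
Net ultimate: q_net = 1524.7 − 32.58 = 1492.1 kPa.
q_all(net) = 1492.1 / 2.5 = 596.85 kPa.

q_all(net) ≈ 597 kPa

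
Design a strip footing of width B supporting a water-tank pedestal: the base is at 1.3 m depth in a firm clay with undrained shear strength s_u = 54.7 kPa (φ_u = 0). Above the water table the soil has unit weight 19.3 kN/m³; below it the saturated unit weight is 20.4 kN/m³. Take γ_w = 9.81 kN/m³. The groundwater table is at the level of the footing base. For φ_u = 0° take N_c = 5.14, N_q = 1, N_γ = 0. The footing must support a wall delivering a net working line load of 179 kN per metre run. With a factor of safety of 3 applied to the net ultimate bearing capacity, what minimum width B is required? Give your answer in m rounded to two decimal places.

Overburden at base level: q = 19.3 × 1.3 = 25.09 kPa.
Cohesion term c·N_c = 54.7 × 5.14 = 281.16 kPa; surcharge term q·N_q = 25.09 × 1 = 25.09 kPa.
q_ult = 281.16 + 25.09 = 306.25 kPa.
For φ = 0 the ½γBN_γ term vanishes, so q_ult is independent of B. q_net = 306.25 − 25.09 = 281.16 kPa; q_all(net) = 281.16/3 = 93.719 kPa.
Required width B = w / q_all(net) = 179 / 93.719 = 1.91 m.

B = 1.91 m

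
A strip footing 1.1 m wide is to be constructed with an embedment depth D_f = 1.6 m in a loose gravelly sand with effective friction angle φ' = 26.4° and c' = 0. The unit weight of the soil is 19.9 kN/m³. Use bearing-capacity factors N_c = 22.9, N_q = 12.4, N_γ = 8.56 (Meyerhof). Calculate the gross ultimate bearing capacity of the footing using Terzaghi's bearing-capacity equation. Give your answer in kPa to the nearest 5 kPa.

q = γ·D_f = 19.9 × 1.6 = 31.84 kPa.
q·N_q = 31.84 × 12.4 = 394.82 kPa
0.5·γ·B·N_γ = 0.5 × 19.9 × 1.1 × 8.56 = 93.689 kPa
q_ult = 394.82 + 93.689 = 488.51 kPa.

q_ult ≈ 490 kPa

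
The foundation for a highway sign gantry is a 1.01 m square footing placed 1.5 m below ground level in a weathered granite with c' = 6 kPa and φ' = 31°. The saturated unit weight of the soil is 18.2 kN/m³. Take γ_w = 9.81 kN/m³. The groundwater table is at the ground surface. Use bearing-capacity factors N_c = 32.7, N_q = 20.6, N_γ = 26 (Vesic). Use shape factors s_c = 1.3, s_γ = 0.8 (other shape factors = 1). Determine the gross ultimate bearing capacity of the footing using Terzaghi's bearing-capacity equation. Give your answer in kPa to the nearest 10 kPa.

Water table at ground surface, so effective unit weight γ' = 18.2 − 9.81 = 8.39 kN/m³ is used throughout; overburden q = 8.39 × 1.5 = 12.585 kPa; the same γ' applies in the ½γBN_γ term.
Cohesion term c·N_c·s_c = 6 × 32.7 × 1.3 = 255.06 kPa; surcharge term q·N_q = 12.585 × 20.6 = 259.25 kPa; self-weight term 0.5·γ·B·N_γ·s_γ = 0.5 × 8.39 × 1.01 × 26 × 0.8 = 88.129 kPa.
q_ult = 255.06 + 259.25 + 88.129 = 602.44 kPa.

q_ult ≈ 600 kPa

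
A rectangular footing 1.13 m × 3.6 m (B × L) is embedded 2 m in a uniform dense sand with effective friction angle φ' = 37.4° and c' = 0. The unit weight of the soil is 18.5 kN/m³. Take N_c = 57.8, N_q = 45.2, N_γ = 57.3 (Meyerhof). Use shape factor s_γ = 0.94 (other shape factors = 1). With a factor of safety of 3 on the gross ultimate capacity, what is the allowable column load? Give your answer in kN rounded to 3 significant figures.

Effective surcharge at the founding depth q = γ·D_f = 18.5 × 2 = 37 kPa.
q_ult = q·N_q + 0.5·γ·B·N_γ·s_γ
     = 37 × 45.2 + 0.5 × 18.5 × 1.13 × 57.3 × 0.94
     = 1672.4 + 562.99 = 2235.4 kPa.
Gross allowable pressure q_all = 2235.4 / 3 = 745.13 kPa.
Footing area = 4.068 m², so allowable column load = 745.13 × 4.068 = 3031.2 kN.

P_all ≈ 3030 kN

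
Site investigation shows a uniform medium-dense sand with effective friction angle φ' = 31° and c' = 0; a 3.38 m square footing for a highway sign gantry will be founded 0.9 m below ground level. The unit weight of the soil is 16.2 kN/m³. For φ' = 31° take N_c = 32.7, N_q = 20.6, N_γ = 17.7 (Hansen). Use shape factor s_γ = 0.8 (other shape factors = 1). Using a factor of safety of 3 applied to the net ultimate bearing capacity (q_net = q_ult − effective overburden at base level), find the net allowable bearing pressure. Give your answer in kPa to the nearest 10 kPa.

q_all(net) ≈ 220 kPa

Overburden at base level: q = 16.2 × 0.9 = 14.58 kPa.
Surcharge term q·N_q = 14.58 × 20.6 = 300.35 kPa; self-weight term 0.5·γ·B·N_γ·s_γ = 0.5 × 16.2 × 3.38 × 17.7 × 0.8 = 387.67 kPa.
q_ult = 300.35 + 387.67 = 688.02 kPa.
Net ultimate: q_net = 688.02 − 14.58 = 673.44 kPa.
q_all(net) = 673.44 / 3 = 224.48 kPa.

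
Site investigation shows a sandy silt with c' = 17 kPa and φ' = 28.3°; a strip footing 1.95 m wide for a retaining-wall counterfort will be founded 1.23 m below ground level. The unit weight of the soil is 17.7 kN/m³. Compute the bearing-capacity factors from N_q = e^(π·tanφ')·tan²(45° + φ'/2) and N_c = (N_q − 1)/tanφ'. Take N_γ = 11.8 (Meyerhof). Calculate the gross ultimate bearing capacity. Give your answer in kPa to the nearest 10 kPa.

tan28.3° = 0.5384, so N_q = e^(π×0.5384)·tan²(59.15°) = 5.428 × 2.803 = 15.21.
N_c = (15.21 − 1)/tan28.3° = 26.4.
q = γ·D_f = 17.7 × 1.23 = 21.771 kPa.
c·N_c = 17 × 26.399 = 448.78 kPa
q·N_q = 21.771 × 15.214 = 331.23 kPa
0.5·γ·B·N_γ = 0.5 × 17.7 × 1.95 × 11.8 = 203.64 kPa
q_ult = 448.78 + 331.23 + 203.64 = 983.65 kPa.

q_ult ≈ 980 kPa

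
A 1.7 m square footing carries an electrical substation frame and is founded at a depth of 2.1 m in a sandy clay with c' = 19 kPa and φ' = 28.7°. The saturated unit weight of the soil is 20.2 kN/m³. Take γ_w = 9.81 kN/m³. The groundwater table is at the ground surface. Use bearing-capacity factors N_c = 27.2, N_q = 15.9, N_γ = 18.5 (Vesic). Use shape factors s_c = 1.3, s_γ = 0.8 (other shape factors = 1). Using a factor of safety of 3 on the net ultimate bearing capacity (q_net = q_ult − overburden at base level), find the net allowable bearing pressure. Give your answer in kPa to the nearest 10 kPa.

q_all(net) ≈ 380 kPa

Water table at ground surface, so effective unit weight γ' = 20.2 − 9.81 = 10.39 kN/m³ is used throughout; overburden q = 10.39 × 2.1 = 21.819 kPa; the same γ' applies in the ½γBN_γ term.
Cohesion term c·N_c·s_c = 19 × 27.2 × 1.3 = 671.84 kPa; surcharge term q·N_q = 21.819 × 15.9 = 346.92 kPa; self-weight term 0.5·γ·B·N_γ·s_γ = 0.5 × 10.39 × 1.7 × 18.5 × 0.8 = 130.71 kPa.
q_ult = 671.84 + 346.92 + 130.71 = 1149.5 kPa.
q_net = 1149.5 − 21.819 = 1127.6 kPa.
q_all(net) = 1127.6 / 3 = 375.88 kPa.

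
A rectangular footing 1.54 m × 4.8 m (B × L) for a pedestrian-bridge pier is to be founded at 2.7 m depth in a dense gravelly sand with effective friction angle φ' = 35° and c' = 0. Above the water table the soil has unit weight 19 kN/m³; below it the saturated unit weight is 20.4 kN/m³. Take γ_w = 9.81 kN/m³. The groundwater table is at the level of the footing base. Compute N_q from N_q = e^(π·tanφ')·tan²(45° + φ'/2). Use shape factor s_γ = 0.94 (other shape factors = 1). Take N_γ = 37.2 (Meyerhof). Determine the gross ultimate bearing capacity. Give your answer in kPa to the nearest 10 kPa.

tan35° = 0.7002, so N_q = e^(π×0.7002)·tan²(62.5°) = 9.023 × 3.69 = 33.3.
Effective surcharge at the founding depth q = γ·D_f = 19 × 2.7 = 51.3 kPa.
The water table coincides with the base, so in the self-weight term γ → γ' = 10.59 kN/m³.
q_ult = q·N_q + 0.5·γ·B·N_γ·s_γ
     = 51.3 × 33.296 + 0.5 × 10.59 × 1.54 × 37.2 × 0.94
     = 1708.1 + 285.14 = 1993.2 kPa.

q_ult ≈ 1990 kPa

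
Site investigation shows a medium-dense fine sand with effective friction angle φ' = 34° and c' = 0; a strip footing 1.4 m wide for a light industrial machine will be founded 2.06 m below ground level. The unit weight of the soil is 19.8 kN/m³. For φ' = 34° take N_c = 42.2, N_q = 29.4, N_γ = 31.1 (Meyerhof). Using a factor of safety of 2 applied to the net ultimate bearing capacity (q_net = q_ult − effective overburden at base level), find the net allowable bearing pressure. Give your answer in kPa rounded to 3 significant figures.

q_all(net) ≈ 795 kPa

Overburden at base level: q = 19.8 × 2.06 = 40.788 kPa.
Surcharge term q·N_q = 40.788 × 29.4 = 1199.2 kPa; self-weight term 0.5·γ·B·N_γ = 0.5 × 19.8 × 1.4 × 31.1 = 431.05 kPa.
q_ult = 1199.2 + 431.05 = 1630.2 kPa.
Net ultimate: q_net = 1630.2 − 40.788 = 1589.4 kPa.
q_all(net) = 1589.4 / 2 = 794.71 kPa.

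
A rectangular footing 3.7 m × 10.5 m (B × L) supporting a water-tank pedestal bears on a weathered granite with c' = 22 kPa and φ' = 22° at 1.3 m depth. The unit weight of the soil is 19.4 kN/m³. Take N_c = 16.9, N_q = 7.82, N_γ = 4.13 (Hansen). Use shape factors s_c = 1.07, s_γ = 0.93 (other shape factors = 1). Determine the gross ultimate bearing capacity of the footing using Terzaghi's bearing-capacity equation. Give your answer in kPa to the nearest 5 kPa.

q_ult ≈ 735 kPa

Overburden at base level: q = 19.4 × 1.3 = 25.22 kPa.
Cohesion term c·N_c·s_c = 22 × 16.9 × 1.07 = 397.83 kPa; surcharge term q·N_q = 25.22 × 7.82 = 197.22 kPa; self-weight term 0.5·γ·B·N_γ·s_γ = 0.5 × 19.4 × 3.7 × 4.13 × 0.93 = 137.85 kPa.
q_ult = 397.83 + 197.22 + 137.85 = 732.9 kPa.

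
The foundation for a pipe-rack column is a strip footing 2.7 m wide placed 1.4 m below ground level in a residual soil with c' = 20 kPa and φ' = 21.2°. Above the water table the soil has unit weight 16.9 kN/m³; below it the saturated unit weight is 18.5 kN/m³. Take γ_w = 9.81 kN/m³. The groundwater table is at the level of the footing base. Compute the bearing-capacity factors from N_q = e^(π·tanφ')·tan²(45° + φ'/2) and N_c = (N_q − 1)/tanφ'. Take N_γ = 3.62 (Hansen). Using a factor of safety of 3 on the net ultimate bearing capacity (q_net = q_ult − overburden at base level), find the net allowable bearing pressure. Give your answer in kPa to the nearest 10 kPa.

q_all(net) ≈ 170 kPa

N_q = e^(π·tan21.2°)·tan²(55.6°) = 7.21; N_c = (N_q − 1)/tanφ' = 16.02.
Effective surcharge at the founding depth q = γ·D_f = 16.9 × 1.4 = 23.66 kPa.
The water table coincides with the base, so in the self-weight term γ → γ' = 8.69 kN/m³.
q_ult = c·N_c + q·N_q + 0.5·γ·B·N_γ
     = 20 × 16.021 + 23.66 × 7.2142 + 0.5 × 8.69 × 2.7 × 3.62
     = 320.42 + 170.69 + 42.468 = 533.58 kPa.
q_net = 533.58 − 23.66 = 509.92 kPa.
q_all(net) = 509.92 / 3 = 169.97 kPa.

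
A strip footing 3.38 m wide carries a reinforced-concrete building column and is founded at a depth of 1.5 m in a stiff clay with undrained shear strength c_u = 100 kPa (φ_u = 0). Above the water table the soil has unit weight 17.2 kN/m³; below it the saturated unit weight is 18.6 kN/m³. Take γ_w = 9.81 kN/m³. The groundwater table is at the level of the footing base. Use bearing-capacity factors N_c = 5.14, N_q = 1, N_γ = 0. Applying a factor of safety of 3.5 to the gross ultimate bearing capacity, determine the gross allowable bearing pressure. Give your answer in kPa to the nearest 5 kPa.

Overburden at base level: q = 17.2 × 1.5 = 25.8 kPa.
Cohesion term c·N_c = 100 × 5.14 = 514 kPa; surcharge term q·N_q = 25.8 × 1 = 25.8 kPa.
q_ult = 514 + 25.8 = 539.8 kPa.
q_all = q_ult / FS = 539.8 / 3.5 = 154.23 kPa.

q_all ≈ 155 kPa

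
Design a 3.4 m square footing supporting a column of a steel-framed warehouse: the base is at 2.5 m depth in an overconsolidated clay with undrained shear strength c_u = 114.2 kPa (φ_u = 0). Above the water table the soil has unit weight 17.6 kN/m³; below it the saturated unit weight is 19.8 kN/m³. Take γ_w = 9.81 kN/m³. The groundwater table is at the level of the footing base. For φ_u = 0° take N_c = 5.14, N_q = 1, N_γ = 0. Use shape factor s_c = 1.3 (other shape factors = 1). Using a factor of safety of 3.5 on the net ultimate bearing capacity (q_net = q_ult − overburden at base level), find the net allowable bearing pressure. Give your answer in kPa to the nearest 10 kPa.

Overburden at base level: q = 17.6 × 2.5 = 44 kPa.
Cohesion term c·N_c·s_c = 114.2 × 5.14 × 1.3 = 763.08 kPa; surcharge term q·N_q = 44 × 1 = 44 kPa.
q_ult = 763.08 + 44 = 807.08 kPa.
q_net = 807.08 − 44 = 763.08 kPa.
q_all(net) = 763.08 / 3.5 = 218.02 kPa.

q_all(net) ≈ 220 kPa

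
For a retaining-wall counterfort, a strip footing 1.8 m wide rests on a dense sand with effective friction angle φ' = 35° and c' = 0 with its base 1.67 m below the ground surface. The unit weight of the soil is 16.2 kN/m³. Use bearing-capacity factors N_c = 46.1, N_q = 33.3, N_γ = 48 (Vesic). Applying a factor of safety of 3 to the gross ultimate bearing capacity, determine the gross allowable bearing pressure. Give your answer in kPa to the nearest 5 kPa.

q = γ·D_f = 16.2 × 1.67 = 27.054 kPa.
q·N_q = 27.054 × 33.3 = 900.9 kPa
0.5·γ·B·N_γ = 0.5 × 16.2 × 1.8 × 48 = 699.84 kPa
q_ult = 900.9 + 699.84 = 1600.7 kPa.
q_all = q_ult / FS = 1600.7 / 3 = 533.58 kPa.

q_all ≈ 535 kPa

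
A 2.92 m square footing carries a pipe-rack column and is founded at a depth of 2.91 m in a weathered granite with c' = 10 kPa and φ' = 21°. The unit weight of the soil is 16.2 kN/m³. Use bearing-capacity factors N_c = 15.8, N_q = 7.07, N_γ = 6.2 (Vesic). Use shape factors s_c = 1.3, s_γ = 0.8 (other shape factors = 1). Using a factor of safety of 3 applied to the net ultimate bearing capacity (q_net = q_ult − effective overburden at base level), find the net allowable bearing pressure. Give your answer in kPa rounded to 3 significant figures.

Overburden at base level: q = 16.2 × 2.91 = 47.142 kPa.
Cohesion term c·N_c·s_c = 10 × 15.8 × 1.3 = 205.4 kPa; surcharge term q·N_q = 47.142 × 7.07 = 333.29 kPa; self-weight term 0.5·γ·B·N_γ·s_γ = 0.5 × 16.2 × 2.92 × 6.2 × 0.8 = 117.31 kPa.
q_ult = 205.4 + 333.29 + 117.31 = 656.01 kPa.
Net ultimate: q_net = 656.01 − 47.142 = 608.87 kPa.
q_all(net) = 608.87 / 3 = 202.96 kPa.

q_all(net) ≈ 203 kPa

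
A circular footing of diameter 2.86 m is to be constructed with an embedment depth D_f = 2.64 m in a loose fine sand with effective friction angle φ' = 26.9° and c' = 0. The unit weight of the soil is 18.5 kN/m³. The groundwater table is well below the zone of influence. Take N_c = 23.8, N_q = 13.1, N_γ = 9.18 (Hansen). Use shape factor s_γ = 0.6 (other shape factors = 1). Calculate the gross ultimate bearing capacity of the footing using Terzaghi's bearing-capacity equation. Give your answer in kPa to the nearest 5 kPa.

q_ult ≈ 785 kPa

q = γ·D_f = 18.5 × 2.64 = 48.84 kPa.
q·N_q = 48.84 × 13.1 = 639.8 kPa
0.5·γ·B·N_γ·s_γ = 0.5 × 18.5 × 2.86 × 9.18 × 0.6 = 145.71 kPa
q_ult = 639.8 + 145.71 = 785.52 kPa.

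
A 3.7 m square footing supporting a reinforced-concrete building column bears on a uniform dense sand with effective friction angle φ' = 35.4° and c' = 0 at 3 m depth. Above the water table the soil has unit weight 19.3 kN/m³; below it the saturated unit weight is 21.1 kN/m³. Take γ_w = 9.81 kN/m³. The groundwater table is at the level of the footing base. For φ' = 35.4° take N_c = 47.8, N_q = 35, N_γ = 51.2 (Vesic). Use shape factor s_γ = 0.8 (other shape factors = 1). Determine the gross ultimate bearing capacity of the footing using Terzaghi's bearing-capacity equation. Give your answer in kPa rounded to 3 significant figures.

q_ult ≈ 2880 kPa

Overburden at base level: q = 19.3 × 3 = 57.9 kPa.
Below the base the soil is submerged, so the ½γBN_γ term uses γ' = 21.1 − 9.81 = 11.29 kN/m³.
Surcharge term q·N_q = 57.9 × 35 = 2026.5 kPa; self-weight term 0.5·γ·B·N_γ·s_γ = 0.5 × 11.29 × 3.7 × 51.2 × 0.8 = 855.51 kPa.
q_ult = 2026.5 + 855.51 = 2882 kPa.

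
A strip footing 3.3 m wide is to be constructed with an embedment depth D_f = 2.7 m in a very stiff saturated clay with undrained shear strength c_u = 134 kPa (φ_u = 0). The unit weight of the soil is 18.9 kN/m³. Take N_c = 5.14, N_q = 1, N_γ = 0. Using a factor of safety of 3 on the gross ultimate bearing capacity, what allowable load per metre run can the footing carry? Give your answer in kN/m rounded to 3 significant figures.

Effective surcharge at the founding depth q = γ·D_f = 18.9 × 2.7 = 51.03 kPa.
q_ult = c·N_c + q·N_q
     = 134 × 5.14 + 51.03 × 1
     = 688.76 + 51.03 = 739.79 kPa.
Gross allowable pressure q_all = 739.79 / 3 = 246.6 kPa.
Allowable wall load = q_all × B = 246.6 × 3.3 = 813.77 kN per metre run.

≈ 814 kN/m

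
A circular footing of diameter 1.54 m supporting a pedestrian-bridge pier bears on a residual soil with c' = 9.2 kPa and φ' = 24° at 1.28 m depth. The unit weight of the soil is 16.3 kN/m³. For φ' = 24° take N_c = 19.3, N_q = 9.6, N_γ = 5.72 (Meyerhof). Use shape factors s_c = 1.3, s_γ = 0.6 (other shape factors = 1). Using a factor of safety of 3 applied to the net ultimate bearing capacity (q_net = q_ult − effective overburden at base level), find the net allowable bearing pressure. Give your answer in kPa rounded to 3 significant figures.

q_all(net) ≈ 151 kPa

Effective surcharge at the founding depth q = γ·D_f = 16.3 × 1.28 = 20.864 kPa.
q_ult = c·N_c·s_c + q·N_q + 0.5·γ·B·N_γ·s_γ
     = 9.2 × 19.3 × 1.3 + 20.864 × 9.6 + 0.5 × 16.3 × 1.54 × 5.72 × 0.6
     = 230.83 + 200.29 + 43.075 = 474.2 kPa.
Net ultimate: q_net = 474.2 − 20.864 = 453.33 kPa.
q_all(net) = 453.33 / 3 = 151.11 kPa.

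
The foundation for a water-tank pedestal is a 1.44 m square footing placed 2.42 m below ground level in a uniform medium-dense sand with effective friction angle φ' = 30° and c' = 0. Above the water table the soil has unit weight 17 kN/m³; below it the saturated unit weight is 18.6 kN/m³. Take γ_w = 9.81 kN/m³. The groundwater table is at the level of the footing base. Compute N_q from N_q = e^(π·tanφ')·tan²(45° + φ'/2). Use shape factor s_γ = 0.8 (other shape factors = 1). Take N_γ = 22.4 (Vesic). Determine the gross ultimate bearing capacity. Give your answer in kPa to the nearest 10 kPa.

tan30° = 0.5774, so N_q = e^(π×0.5774)·tan²(60°) = 6.134 × 3.0 = 18.4.
Effective surcharge at the founding depth q = γ·D_f = 17 × 2.42 = 41.14 kPa.
The water table coincides with the base, so in the self-weight term γ → γ' = 8.79 kN/m³.
q_ult = q·N_q + 0.5·γ·B·N_γ·s_γ
     = 41.14 × 18.401 + 0.5 × 8.79 × 1.44 × 22.4 × 0.8
     = 757.02 + 113.41 = 870.43 kPa.

q_ult ≈ 870 kPa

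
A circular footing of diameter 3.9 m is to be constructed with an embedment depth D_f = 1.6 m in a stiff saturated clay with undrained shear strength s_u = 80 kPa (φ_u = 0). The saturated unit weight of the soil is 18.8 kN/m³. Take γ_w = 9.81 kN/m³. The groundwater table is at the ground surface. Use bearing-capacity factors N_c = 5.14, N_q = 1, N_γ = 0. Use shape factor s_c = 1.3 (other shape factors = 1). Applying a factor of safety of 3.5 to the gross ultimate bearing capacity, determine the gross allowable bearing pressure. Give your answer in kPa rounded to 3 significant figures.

q_all ≈ 157 kPa

With the water table at the surface the whole profile is submerged: γ' = 18.8 − 9.81 = 8.99 kN/m³, so q = γ'·D_f = 14.384 kPa.
q_ult = c·N_c·s_c + q·N_q
     = 80 × 5.14 × 1.3 + 14.384 × 1
     = 534.56 + 14.384 = 548.94 kPa.
q_all = q_ult / FS = 548.94 / 3.5 = 156.84 kPa.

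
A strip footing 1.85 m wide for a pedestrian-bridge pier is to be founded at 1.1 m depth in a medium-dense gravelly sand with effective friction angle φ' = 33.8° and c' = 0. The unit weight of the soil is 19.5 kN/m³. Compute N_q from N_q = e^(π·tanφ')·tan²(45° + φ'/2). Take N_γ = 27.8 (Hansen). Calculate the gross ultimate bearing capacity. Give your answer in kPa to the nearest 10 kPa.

q_ult ≈ 1120 kPa

tan33.8° = 0.6694, so N_q = e^(π×0.6694)·tan²(61.9°) = 8.192 × 3.508 = 28.73.
q = γ·D_f = 19.5 × 1.1 = 21.45 kPa.
q·N_q = 21.45 × 28.732 = 616.31 kPa
0.5·γ·B·N_γ = 0.5 × 19.5 × 1.85 × 27.8 = 501.44 kPa
q_ult = 616.31 + 501.44 = 1117.7 kPa.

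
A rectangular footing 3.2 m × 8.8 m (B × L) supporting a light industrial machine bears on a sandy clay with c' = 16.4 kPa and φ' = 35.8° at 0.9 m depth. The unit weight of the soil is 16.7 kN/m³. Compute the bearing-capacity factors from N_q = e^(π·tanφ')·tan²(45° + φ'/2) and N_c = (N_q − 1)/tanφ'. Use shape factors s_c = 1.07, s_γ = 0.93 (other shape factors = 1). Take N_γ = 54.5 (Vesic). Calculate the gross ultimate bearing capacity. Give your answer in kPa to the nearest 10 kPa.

tan35.8° = 0.7212, so N_q = e^(π×0.7212)·tan²(62.9°) = 9.639 × 3.819 = 36.81.
N_c = (36.81 − 1)/tan35.8° = 49.65.
Effective surcharge at the founding depth q = γ·D_f = 16.7 × 0.9 = 15.03 kPa.
q_ult = c·N_c·s_c + q·N_q + 0.5·γ·B·N_γ·s_γ
     = 16.4 × 49.649 × 1.07 + 15.03 × 36.808 + 0.5 × 16.7 × 3.2 × 54.5 × 0.93
     = 871.25 + 553.23 + 1354.3 = 2778.8 kPa.

q_ult ≈ 2780 kPa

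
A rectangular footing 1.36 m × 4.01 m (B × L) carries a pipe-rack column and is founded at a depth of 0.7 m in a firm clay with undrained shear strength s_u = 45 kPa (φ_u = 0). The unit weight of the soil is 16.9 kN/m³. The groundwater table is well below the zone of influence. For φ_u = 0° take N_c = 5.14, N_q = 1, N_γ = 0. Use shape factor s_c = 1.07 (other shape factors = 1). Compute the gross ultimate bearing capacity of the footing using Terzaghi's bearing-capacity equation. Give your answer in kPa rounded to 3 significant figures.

Effective surcharge at the founding depth q = γ·D_f = 16.9 × 0.7 = 11.83 kPa.
q_ult = c·N_c·s_c + q·N_q
     = 45 × 5.14 × 1.07 + 11.83 × 1
     = 247.49 + 11.83 = 259.32 kPa.

q_ult ≈ 259 kPa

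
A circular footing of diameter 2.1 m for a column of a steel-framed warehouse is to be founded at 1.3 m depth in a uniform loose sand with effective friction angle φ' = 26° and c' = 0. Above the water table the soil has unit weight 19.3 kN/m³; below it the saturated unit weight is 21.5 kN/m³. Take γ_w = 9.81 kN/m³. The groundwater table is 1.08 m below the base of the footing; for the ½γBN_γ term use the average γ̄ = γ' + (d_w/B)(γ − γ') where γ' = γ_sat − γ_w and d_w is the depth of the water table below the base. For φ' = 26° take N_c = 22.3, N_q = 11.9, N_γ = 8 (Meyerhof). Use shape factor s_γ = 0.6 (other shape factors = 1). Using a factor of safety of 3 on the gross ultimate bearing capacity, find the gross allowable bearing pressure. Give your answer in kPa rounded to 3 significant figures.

Effective surcharge at the founding depth q = γ·D_f = 19.3 × 1.3 = 25.09 kPa.
With d_w = 1.08 m < B, γ̄ = 11.69 + (1.08/2.1) × (19.3 − 11.69) = 15.604 kN/m³.
q_ult = q·N_q + 0.5·γ·B·N_γ·s_γ
     = 25.09 × 11.9 + 0.5 × 15.604 × 2.1 × 8 × 0.6
     = 298.57 + 78.643 = 377.21 kPa.
q_all = 377.21 / 3 = 125.74 kPa.

q_all ≈ 126 kPa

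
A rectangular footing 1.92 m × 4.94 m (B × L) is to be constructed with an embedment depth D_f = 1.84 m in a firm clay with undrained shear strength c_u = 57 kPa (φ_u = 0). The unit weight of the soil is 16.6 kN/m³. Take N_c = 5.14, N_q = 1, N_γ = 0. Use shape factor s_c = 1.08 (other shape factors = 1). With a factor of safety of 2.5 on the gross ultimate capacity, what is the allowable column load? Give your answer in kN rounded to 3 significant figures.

P_all ≈ 1320 kN

q = γ·D_f = 16.6 × 1.84 = 30.544 kPa.
c·N_c·s_c = 57 × 5.14 × 1.08 = 316.42 kPa
q·N_q = 30.544 × 1 = 30.544 kPa
q_ult = 316.42 + 30.544 = 346.96 kPa.
Gross allowable pressure q_all = 346.96 / 2.5 = 138.78 kPa.
Footing area = 9.4848 m², so allowable column load = 138.78 × 9.4848 = 1316.3 kN.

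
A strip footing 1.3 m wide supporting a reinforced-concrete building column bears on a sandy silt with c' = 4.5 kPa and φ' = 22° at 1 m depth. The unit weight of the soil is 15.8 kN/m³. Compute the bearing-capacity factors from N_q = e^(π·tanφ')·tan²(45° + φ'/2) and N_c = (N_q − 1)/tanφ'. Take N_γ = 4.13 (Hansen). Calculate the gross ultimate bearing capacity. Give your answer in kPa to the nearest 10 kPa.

q_ult ≈ 240 kPa

tan22° = 0.404, so N_q = e^(π×0.404)·tan²(56°) = 3.558 × 2.198 = 7.82.
N_c = (7.82 − 1)/tan22° = 16.88.
Effective surcharge at the founding depth q = γ·D_f = 15.8 × 1 = 15.8 kPa.
q_ult = c·N_c + q·N_q + 0.5·γ·B·N_γ
     = 4.5 × 16.883 + 15.8 × 7.8211 + 0.5 × 15.8 × 1.3 × 4.13
     = 75.973 + 123.57 + 42.415 = 241.96 kPa.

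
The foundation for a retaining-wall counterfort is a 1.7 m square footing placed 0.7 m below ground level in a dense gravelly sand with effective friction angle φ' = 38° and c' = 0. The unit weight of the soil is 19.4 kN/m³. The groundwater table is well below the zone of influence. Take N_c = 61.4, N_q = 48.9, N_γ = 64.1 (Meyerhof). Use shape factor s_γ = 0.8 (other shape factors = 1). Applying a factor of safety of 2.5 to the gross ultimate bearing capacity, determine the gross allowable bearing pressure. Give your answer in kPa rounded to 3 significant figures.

q_all ≈ 604 kPa

Overburden at base level: q = 19.4 × 0.7 = 13.58 kPa.
Surcharge term q·N_q = 13.58 × 48.9 = 664.06 kPa; self-weight term 0.5·γ·B·N_γ·s_γ = 0.5 × 19.4 × 1.7 × 64.1 × 0.8 = 845.61 kPa.
q_ult = 664.06 + 845.61 = 1509.7 kPa.
q_all = q_ult / FS = 1509.7 / 2.5 = 603.87 kPa.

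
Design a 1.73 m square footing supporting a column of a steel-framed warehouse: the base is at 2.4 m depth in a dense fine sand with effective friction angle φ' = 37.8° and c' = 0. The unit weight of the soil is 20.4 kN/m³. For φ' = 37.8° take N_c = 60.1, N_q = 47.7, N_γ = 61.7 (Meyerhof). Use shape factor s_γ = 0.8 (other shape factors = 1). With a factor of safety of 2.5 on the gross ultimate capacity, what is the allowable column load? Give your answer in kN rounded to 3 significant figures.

P_all ≈ 3840 kN

Overburden at base level: q = 20.4 × 2.4 = 48.96 kPa.
Surcharge term q·N_q = 48.96 × 47.7 = 2335.4 kPa; self-weight term 0.5·γ·B·N_γ·s_γ = 0.5 × 20.4 × 1.73 × 61.7 × 0.8 = 871.01 kPa.
q_ult = 2335.4 + 871.01 = 3206.4 kPa.
Gross allowable pressure q_all = 3206.4 / 2.5 = 1282.6 kPa.
Footing area = 2.9929 m², so allowable column load = 1282.6 × 2.9929 = 3838.6 kN.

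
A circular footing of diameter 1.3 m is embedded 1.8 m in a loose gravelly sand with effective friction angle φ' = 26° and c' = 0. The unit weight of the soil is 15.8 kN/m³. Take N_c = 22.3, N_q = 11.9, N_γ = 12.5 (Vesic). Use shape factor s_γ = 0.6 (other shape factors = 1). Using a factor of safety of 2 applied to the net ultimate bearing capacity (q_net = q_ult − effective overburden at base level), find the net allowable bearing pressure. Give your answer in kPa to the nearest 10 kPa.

Overburden at base level: q = 15.8 × 1.8 = 28.44 kPa.
Surcharge term q·N_q = 28.44 × 11.9 = 338.44 kPa; self-weight term 0.5·γ·B·N_γ·s_γ = 0.5 × 15.8 × 1.3 × 12.5 × 0.6 = 77.025 kPa.
q_ult = 338.44 + 77.025 = 415.46 kPa.
Net ultimate: q_net = 415.46 − 28.44 = 387.02 kPa.
q_all(net) = 387.02 / 2 = 193.51 kPa.

q_all(net) ≈ 190 kPa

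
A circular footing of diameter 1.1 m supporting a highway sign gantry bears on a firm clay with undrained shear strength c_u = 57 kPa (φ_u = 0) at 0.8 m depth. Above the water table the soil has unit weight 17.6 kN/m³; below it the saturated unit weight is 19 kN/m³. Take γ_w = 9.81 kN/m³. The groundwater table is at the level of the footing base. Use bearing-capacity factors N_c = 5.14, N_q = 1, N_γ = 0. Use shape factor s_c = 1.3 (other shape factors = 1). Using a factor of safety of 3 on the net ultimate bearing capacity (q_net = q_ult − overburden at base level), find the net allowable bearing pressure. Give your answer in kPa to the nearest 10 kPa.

Overburden at base level: q = 17.6 × 0.8 = 14.08 kPa.
Cohesion term c·N_c·s_c = 57 × 5.14 × 1.3 = 380.87 kPa; surcharge term q·N_q = 14.08 × 1 = 14.08 kPa.
q_ult = 380.87 + 14.08 = 394.95 kPa.
q_net = 394.95 − 14.08 = 380.87 kPa.
q_all(net) = 380.87 / 3 = 126.96 kPa.

q_all(net) ≈ 130 kPa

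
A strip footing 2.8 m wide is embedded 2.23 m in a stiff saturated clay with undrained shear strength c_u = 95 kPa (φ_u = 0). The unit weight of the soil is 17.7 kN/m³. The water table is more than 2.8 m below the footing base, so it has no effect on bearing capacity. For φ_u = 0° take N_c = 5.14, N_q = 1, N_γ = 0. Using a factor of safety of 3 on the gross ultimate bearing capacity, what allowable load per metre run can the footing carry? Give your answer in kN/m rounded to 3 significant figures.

≈ 493 kN/m

q = γ·D_f = 17.7 × 2.23 = 39.471 kPa.
c·N_c = 95 × 5.14 = 488.3 kPa
q·N_q = 39.471 × 1 = 39.471 kPa
q_ult = 488.3 + 39.471 = 527.77 kPa.
Gross allowable pressure q_all = 527.77 / 3 = 175.92 kPa.
Allowable wall load = q_all × B = 175.92 × 2.8 = 492.59 kN per metre run.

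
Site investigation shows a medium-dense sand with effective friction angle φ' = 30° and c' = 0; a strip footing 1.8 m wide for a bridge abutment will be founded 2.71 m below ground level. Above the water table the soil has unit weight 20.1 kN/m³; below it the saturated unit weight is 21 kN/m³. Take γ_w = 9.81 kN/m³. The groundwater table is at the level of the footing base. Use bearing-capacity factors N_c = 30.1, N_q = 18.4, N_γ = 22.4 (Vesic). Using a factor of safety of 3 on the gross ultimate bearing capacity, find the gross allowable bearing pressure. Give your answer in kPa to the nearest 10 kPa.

q = γ·D_f = 20.1 × 2.71 = 54.471 kPa.
For the ½γBN_γ term take γ' = 21 − 9.81 = 11.19 kN/m³ (soil below base is submerged).
q·N_q = 54.471 × 18.4 = 1002.3 kPa
0.5·γ·B·N_γ = 0.5 × 11.19 × 1.8 × 22.4 = 225.59 kPa
q_ult = 1002.3 + 225.59 = 1227.9 kPa.
q_all = 1227.9 / 3 = 409.29 kPa.

q_all ≈ 410 kPa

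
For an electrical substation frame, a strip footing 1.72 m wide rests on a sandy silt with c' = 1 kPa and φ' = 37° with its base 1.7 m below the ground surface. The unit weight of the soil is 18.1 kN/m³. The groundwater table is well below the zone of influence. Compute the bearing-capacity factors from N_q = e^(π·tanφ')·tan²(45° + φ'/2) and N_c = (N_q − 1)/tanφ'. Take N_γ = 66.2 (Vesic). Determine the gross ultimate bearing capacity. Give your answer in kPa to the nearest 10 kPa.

q_ult ≈ 2410 kPa

tan37° = 0.7536, so N_q = e^(π×0.7536)·tan²(63.5°) = 10.669 × 4.023 = 42.92.
N_c = (42.92 − 1)/tan37° = 55.63.
Overburden at base level: q = 18.1 × 1.7 = 30.77 kPa.
Cohesion term c·N_c = 1 × 55.63 = 55.63 kPa; surcharge term q·N_q = 30.77 × 42.92 = 1320.6 kPa; self-weight term 0.5·γ·B·N_γ = 0.5 × 18.1 × 1.72 × 66.2 = 1030.5 kPa.
q_ult = 55.63 + 1320.6 + 1030.5 = 2406.7 kPa.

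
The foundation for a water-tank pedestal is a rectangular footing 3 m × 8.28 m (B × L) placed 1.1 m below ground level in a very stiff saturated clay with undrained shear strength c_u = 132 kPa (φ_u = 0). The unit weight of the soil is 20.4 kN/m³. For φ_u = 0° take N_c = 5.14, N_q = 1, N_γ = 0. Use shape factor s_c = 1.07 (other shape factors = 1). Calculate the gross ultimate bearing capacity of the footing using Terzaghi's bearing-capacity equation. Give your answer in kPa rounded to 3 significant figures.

q_ult ≈ 748 kPa

Effective surcharge at the founding depth q = γ·D_f = 20.4 × 1.1 = 22.44 kPa.
q_ult = c·N_c·s_c + q·N_q
     = 132 × 5.14 × 1.07 + 22.44 × 1
     = 725.97 + 22.44 = 748.41 kPa.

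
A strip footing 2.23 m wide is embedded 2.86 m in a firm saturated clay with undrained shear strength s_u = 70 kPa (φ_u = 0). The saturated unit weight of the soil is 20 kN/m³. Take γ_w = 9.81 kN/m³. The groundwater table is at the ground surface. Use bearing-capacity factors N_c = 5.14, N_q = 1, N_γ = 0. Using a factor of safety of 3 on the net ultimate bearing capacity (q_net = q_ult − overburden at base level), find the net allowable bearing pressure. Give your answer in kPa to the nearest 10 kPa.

Water table at ground surface, so effective unit weight γ' = 20 − 9.81 = 10.19 kN/m³ is used throughout; overburden q = 10.19 × 2.86 = 29.143 kPa.
Cohesion term c·N_c = 70 × 5.14 = 359.8 kPa; surcharge term q·N_q = 29.143 × 1 = 29.143 kPa.
q_ult = 359.8 + 29.143 = 388.94 kPa.
q_net = 388.94 − 29.143 = 359.8 kPa.
q_all(net) = 359.8 / 3 = 119.93 kPa.

q_all(net) ≈ 120 kPa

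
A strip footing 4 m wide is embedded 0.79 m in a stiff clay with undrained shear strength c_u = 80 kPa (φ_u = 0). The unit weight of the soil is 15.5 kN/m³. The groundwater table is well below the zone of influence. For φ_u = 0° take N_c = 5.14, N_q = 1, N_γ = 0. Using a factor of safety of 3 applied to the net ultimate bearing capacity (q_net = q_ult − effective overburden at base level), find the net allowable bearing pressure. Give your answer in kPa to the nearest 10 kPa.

q = γ·D_f = 15.5 × 0.79 = 12.245 kPa.
c·N_c = 80 × 5.14 = 411.2 kPa
q·N_q = 12.245 × 1 = 12.245 kPa
q_ult = 411.2 + 12.245 = 423.44 kPa.
Net ultimate: q_net = 423.44 − 12.245 = 411.2 kPa.
q_all(net) = 411.2 / 3 = 137.07 kPa.

q_all(net) ≈ 140 kPa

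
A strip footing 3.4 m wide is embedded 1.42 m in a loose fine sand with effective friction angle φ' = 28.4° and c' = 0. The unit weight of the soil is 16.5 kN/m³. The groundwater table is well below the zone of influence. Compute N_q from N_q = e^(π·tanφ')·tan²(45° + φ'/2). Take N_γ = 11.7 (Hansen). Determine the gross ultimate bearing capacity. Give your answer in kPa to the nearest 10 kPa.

q_ult ≈ 690 kPa

tan28.4° = 0.5407, so N_q = e^(π×0.5407)·tan²(59.2°) = 5.467 × 2.814 = 15.38.
q = γ·D_f = 16.5 × 1.42 = 23.43 kPa.
q·N_q = 23.43 × 15.383 = 360.43 kPa
0.5·γ·B·N_γ = 0.5 × 16.5 × 3.4 × 11.7 = 328.19 kPa
q_ult = 360.43 + 328.19 = 688.62 kPa.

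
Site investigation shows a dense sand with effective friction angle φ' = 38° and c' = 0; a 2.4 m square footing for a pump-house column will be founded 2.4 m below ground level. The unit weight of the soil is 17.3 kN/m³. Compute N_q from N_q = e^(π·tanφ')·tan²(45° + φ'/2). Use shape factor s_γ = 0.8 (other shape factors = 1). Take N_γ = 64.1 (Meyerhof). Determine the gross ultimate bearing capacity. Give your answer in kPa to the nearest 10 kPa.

tan38° = 0.7813, so N_q = e^(π×0.7813)·tan²(64°) = 11.64 × 4.204 = 48.93.
q = γ·D_f = 17.3 × 2.4 = 41.52 kPa.
q·N_q = 41.52 × 48.933 = 2031.7 kPa
0.5·γ·B·N_γ·s_γ = 0.5 × 17.3 × 2.4 × 64.1 × 0.8 = 1064.6 kPa
q_ult = 2031.7 + 1064.6 = 3096.3 kPa.

q_ult ≈ 3100 kPa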